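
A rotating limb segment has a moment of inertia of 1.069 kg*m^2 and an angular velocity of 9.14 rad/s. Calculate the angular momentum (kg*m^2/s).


L = I * omega
L = 1.069 * 9.14
L = 9.7707


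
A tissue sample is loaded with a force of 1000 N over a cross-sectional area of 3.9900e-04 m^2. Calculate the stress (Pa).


stress = F / A
stress = 1000 / 3.9900e-04
stress = 2.5063e+06


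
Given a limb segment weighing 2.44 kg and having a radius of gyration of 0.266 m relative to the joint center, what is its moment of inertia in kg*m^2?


I = m * k^2
I = 2.44 * 0.266^2
k^2 = 0.0708
I = 0.1726


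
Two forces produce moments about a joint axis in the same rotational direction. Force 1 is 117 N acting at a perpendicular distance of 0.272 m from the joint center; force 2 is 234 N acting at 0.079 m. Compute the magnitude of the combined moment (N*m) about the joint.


M = F1 * d1 + F2 * d2
M = 117 * 0.272 + 234 * 0.079
M = 31.8240 + 18.4860
M = 50.3100


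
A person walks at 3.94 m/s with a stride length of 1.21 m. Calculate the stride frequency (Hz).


f = v / stride_length
f = 3.94 / 1.21
f = 3.2562


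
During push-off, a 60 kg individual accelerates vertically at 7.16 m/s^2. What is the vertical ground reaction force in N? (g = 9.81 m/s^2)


GRF = m * (g + a)
GRF = 60 * (9.81 + 7.16)
GRF = 60 * 16.9700
GRF = 1018.2000


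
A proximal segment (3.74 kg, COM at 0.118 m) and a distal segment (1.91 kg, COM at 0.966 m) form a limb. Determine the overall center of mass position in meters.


COM = (m1*x1 + m2*x2) / (m1 + m2)
COM = (3.74*0.118 + 1.91*0.966) / (3.74 + 1.91)
Numerator = 2.2864
Denominator = 5.6500
COM = 0.4047


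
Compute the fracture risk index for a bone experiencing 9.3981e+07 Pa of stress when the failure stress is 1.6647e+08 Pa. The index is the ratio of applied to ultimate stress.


FRI = applied / ultimate
FRI = 9.3981e+07 / 1.6647e+08
FRI = 0.5646


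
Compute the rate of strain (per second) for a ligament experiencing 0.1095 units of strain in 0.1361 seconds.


strain_rate = delta_strain / delta_t
strain_rate = 0.1095 / 0.1361
strain_rate = 0.8046


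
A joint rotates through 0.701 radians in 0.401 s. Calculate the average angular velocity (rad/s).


omega = delta_theta / delta_t
omega = 0.701 / 0.401
omega = 1.7481


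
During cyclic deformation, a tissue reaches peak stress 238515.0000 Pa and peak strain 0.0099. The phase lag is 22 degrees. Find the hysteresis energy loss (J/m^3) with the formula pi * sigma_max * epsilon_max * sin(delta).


E_loss = pi * sigma_max * epsilon_max * sin(delta)
delta = 22 deg = 0.3840 rad
sin(delta) = 0.3746
E_loss = pi * 238515.0000 * 0.0099 * 0.3746
E_loss = 2778.9209


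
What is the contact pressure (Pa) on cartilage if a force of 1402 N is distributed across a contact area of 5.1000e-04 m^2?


P = F / A
P = 1402 / 5.1000e-04
P = 2.7490e+06


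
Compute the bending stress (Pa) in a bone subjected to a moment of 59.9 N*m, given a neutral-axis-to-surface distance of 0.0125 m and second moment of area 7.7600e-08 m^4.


sigma = M * c / I
sigma = 59.9 * 0.0125 / 7.7600e-08
M * c = 0.7488
sigma = 9.6488e+06


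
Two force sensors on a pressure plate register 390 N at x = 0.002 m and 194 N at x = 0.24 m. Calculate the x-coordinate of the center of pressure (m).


COP_x = (F1*x1 + F2*x2) / (F1 + F2)
COP_x = (390*0.002 + 194*0.24) / (390 + 194)
Numerator = 47.3400
Denominator = 584
COP_x = 0.0811


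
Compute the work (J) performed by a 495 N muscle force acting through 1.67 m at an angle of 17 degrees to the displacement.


W = F * d * cos(theta)
theta = 17 deg = 0.2967 rad
cos(theta) = 0.9563
W = 495 * 1.67 * 0.9563
W = 790.5293


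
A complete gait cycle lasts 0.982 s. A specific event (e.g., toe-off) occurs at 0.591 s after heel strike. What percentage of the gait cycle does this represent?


pct = (event_time / cycle_time) * 100
pct = (0.591 / 0.982) * 100
ratio = 0.6018
pct = 60.1833


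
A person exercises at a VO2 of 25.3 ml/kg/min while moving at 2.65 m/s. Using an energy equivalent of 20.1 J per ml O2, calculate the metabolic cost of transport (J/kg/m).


Power per kg = VO2 * 20.1 / 60
Power per kg = 25.3 * 20.1 / 60 = 8.4755 W/kg
Cost = power_per_kg / speed
Cost = 8.4755 / 2.65
Cost = 3.1983


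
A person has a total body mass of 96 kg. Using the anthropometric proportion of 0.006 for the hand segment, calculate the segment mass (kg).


m_segment = body_mass * fraction
m_segment = 96 * 0.006
m_segment = 0.5760


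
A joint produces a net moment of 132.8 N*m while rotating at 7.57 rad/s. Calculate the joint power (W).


P = M * omega
P = 132.8 * 7.57
P = 1005.2960


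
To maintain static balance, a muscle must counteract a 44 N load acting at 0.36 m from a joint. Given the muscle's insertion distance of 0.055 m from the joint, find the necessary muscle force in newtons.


F_muscle = W * d_load / d_muscle
F_muscle = 44 * 0.36 / 0.055
Numerator = 15.8400
F_muscle = 288.0000


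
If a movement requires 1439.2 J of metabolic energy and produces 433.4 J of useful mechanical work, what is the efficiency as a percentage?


eta = (W_mech / E_meta) * 100
eta = (433.4 / 1439.2) * 100
ratio = 0.3011
eta = 30.1140


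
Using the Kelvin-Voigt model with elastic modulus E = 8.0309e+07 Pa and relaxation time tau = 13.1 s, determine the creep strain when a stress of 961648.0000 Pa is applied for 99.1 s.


epsilon(t) = (sigma/E) * (1 - exp(-t/tau))
sigma/E = 961648.0000 / 8.0309e+07 = 0.0120
exp(-t/tau) = exp(-99.1 / 13.1) = 5.1834e-04
epsilon = 0.0120 * (1 - 5.1834e-04)
epsilon = 0.0120


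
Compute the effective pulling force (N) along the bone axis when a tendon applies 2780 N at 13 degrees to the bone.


F_eff = F_tendon * cos(theta)
theta = 13 deg = 0.2269 rad
cos(theta) = 0.9744
F_eff = 2780 * 0.9744
F_eff = 2708.7488


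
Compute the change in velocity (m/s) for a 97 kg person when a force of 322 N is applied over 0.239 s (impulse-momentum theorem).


J = F * dt = 322 * 0.239 = 76.9580 N*s
delta_v = J / m
delta_v = 76.9580 / 97
delta_v = 0.7934


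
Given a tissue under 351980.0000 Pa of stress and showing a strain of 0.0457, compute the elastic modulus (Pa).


E = stress / strain
E = 351980.0000 / 0.0457
E = 7.7020e+06


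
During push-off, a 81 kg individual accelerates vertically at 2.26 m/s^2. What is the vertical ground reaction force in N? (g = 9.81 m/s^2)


GRF = m * (g + a)
GRF = 81 * (9.81 + 2.26)
GRF = 81 * 12.0700
GRF = 977.6700


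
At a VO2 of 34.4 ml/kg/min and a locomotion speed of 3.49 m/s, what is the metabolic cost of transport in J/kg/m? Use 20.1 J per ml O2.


Power per kg = VO2 * 20.1 / 60
Power per kg = 34.4 * 20.1 / 60 = 11.5240 W/kg
Cost = power_per_kg / speed
Cost = 11.5240 / 3.49
Cost = 3.3020


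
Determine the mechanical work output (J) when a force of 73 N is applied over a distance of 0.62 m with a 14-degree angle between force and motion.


W = F * d * cos(theta)
theta = 14 deg = 0.2443 rad
cos(theta) = 0.9703
W = 73 * 0.62 * 0.9703
W = 43.9156


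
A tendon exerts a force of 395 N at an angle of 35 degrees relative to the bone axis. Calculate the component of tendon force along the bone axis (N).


F_eff = F_tendon * cos(theta)
theta = 35 deg = 0.6109 rad
cos(theta) = 0.8192
F_eff = 395 * 0.8192
F_eff = 323.5651


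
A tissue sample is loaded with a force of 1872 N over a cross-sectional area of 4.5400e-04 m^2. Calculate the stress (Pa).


stress = F / A
stress = 1872 / 4.5400e-04
stress = 4.1233e+06


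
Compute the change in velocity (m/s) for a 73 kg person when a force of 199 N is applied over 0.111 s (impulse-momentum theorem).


J = F * dt = 199 * 0.111 = 22.0890 N*s
delta_v = J / m
delta_v = 22.0890 / 73
delta_v = 0.3026


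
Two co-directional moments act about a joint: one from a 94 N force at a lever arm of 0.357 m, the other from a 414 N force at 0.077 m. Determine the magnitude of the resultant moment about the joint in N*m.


M = F1 * d1 + F2 * d2
M = 94 * 0.357 + 414 * 0.077
M = 33.5580 + 31.8780
M = 65.4360


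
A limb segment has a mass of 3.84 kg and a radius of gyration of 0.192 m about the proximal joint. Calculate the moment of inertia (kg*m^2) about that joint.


I = m * k^2
I = 3.84 * 0.192^2
k^2 = 0.0369
I = 0.1416


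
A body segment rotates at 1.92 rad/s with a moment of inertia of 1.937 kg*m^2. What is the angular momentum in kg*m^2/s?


L = I * omega
L = 1.937 * 1.92
L = 3.7190


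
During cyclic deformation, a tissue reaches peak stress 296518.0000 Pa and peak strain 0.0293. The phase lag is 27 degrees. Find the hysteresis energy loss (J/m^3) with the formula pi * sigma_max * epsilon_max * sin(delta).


E_loss = pi * sigma_max * epsilon_max * sin(delta)
delta = 27 deg = 0.4712 rad
sin(delta) = 0.4540
E_loss = pi * 296518.0000 * 0.0293 * 0.4540
E_loss = 12391.2557


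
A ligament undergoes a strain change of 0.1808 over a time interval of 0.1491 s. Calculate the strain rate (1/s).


strain_rate = delta_strain / delta_t
strain_rate = 0.1808 / 0.1491
strain_rate = 1.2126


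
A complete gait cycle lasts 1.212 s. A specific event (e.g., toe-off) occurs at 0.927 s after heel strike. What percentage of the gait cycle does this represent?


pct = (event_time / cycle_time) * 100
pct = (0.927 / 1.212) * 100
ratio = 0.7649
pct = 76.4851


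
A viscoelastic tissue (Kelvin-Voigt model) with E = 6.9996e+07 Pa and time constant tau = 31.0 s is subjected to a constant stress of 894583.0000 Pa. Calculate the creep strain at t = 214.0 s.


epsilon(t) = (sigma/E) * (1 - exp(-t/tau))
sigma/E = 894583.0000 / 6.9996e+07 = 0.0128
exp(-t/tau) = exp(-214.0 / 31.0) = 0.0010
epsilon = 0.0128 * (1 - 0.0010)
epsilon = 0.0128


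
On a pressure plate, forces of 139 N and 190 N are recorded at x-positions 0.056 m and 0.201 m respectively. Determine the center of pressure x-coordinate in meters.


COP_x = (F1*x1 + F2*x2) / (F1 + F2)
COP_x = (139*0.056 + 190*0.201) / (139 + 190)
Numerator = 45.9740
Denominator = 329
COP_x = 0.1397


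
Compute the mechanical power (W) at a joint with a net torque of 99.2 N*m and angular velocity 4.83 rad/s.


P = M * omega
P = 99.2 * 4.83
P = 479.1360


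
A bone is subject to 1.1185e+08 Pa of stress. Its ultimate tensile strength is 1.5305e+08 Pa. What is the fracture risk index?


FRI = applied / ultimate
FRI = 1.1185e+08 / 1.5305e+08
FRI = 0.7308


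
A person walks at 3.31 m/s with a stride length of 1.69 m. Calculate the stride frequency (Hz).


f = v / stride_length
f = 3.31 / 1.69
f = 1.9586


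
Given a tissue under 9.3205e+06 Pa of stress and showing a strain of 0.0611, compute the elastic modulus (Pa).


E = stress / strain
E = 9.3205e+06 / 0.0611
E = 1.5255e+08


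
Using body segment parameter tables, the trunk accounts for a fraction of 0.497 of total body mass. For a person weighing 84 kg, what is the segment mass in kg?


m_segment = body_mass * fraction
m_segment = 84 * 0.497
m_segment = 41.7480


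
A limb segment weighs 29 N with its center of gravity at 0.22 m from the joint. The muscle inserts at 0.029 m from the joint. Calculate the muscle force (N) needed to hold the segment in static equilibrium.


F_muscle = W * d_load / d_muscle
F_muscle = 29 * 0.22 / 0.029
Numerator = 6.3800
F_muscle = 220.0000


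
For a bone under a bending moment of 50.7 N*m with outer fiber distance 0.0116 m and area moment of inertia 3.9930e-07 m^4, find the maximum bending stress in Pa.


sigma = M * c / I
sigma = 50.7 * 0.0116 / 3.9930e-07
M * c = 0.5881
sigma = 1.4729e+06


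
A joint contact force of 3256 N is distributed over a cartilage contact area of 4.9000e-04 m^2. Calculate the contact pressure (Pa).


P = F / A
P = 3256 / 4.9000e-04
P = 6.6449e+06


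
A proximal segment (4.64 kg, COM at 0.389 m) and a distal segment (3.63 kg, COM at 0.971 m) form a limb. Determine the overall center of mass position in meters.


COM = (m1*x1 + m2*x2) / (m1 + m2)
COM = (4.64*0.389 + 3.63*0.971) / (4.64 + 3.63)
Numerator = 5.3297
Denominator = 8.2700
COM = 0.6445


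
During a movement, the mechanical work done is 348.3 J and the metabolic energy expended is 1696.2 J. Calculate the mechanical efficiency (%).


eta = (W_mech / E_meta) * 100
eta = (348.3 / 1696.2) * 100
ratio = 0.2053
eta = 20.5341


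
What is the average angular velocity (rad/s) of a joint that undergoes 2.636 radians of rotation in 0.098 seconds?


omega = delta_theta / delta_t
omega = 2.636 / 0.098
omega = 26.8980


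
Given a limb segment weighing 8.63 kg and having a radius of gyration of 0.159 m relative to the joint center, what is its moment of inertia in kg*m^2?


I = m * k^2
I = 8.63 * 0.159^2
k^2 = 0.0253
I = 0.2182


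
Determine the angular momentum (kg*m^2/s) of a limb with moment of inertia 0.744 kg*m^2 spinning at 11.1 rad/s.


L = I * omega
L = 0.744 * 11.1
L = 8.2584


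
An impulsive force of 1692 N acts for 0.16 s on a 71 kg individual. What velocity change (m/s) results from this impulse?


J = F * dt = 1692 * 0.16 = 270.7200 N*s
delta_v = J / m
delta_v = 270.7200 / 71
delta_v = 3.8130


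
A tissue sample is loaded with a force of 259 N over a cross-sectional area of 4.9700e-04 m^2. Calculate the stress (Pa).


stress = F / A
stress = 259 / 4.9700e-04
stress = 521126.7606


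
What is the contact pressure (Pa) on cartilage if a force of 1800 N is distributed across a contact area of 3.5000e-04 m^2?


P = F / A
P = 1800 / 3.5000e-04
P = 5.1429e+06


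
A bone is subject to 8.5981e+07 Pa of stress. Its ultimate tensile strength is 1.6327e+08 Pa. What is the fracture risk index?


FRI = applied / ultimate
FRI = 8.5981e+07 / 1.6327e+08
FRI = 0.5266


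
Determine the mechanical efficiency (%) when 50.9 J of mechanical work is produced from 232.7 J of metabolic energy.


eta = (W_mech / E_meta) * 100
eta = (50.9 / 232.7) * 100
ratio = 0.2187
eta = 21.8737


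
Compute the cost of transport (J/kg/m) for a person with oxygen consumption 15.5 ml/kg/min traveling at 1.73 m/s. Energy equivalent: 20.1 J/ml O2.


Power per kg = VO2 * 20.1 / 60
Power per kg = 15.5 * 20.1 / 60 = 5.1925 W/kg
Cost = power_per_kg / speed
Cost = 5.1925 / 1.73
Cost = 3.0014


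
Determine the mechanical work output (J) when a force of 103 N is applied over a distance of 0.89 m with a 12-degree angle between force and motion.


W = F * d * cos(theta)
theta = 12 deg = 0.2094 rad
cos(theta) = 0.9781
W = 103 * 0.89 * 0.9781
W = 89.6668


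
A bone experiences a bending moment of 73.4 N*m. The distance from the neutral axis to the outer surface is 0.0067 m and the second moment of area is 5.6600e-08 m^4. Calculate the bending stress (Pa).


sigma = M * c / I
sigma = 73.4 * 0.0067 / 5.6600e-08
M * c = 0.4918
sigma = 8.6887e+06


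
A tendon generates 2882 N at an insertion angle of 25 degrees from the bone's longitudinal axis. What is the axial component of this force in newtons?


F_eff = F_tendon * cos(theta)
theta = 25 deg = 0.4363 rad
cos(theta) = 0.9063
F_eff = 2882 * 0.9063
F_eff = 2611.9790


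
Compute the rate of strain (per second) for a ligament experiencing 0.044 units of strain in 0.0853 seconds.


strain_rate = delta_strain / delta_t
strain_rate = 0.044 / 0.0853
strain_rate = 0.5158


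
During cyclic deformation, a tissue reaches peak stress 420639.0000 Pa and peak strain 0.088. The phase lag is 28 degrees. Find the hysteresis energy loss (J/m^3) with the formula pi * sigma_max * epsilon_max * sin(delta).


E_loss = pi * sigma_max * epsilon_max * sin(delta)
delta = 28 deg = 0.4887 rad
sin(delta) = 0.4695
E_loss = pi * 420639.0000 * 0.088 * 0.4695
E_loss = 54594.8117


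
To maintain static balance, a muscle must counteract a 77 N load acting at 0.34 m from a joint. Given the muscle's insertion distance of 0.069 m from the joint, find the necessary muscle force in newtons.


F_muscle = W * d_load / d_muscle
F_muscle = 77 * 0.34 / 0.069
Numerator = 26.1800
F_muscle = 379.4203


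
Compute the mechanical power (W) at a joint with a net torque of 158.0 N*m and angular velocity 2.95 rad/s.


P = M * omega
P = 158.0 * 2.95
P = 466.1000


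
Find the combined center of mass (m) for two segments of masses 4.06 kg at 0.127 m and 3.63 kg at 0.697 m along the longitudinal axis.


COM = (m1*x1 + m2*x2) / (m1 + m2)
COM = (4.06*0.127 + 3.63*0.697) / (4.06 + 3.63)
Numerator = 3.0457
Denominator = 7.6900
COM = 0.3961


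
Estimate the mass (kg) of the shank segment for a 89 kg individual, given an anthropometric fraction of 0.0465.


m_segment = body_mass * fraction
m_segment = 89 * 0.0465
m_segment = 4.1385


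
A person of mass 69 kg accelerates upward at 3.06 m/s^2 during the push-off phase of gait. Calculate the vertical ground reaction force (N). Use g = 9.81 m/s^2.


GRF = m * (g + a)
GRF = 69 * (9.81 + 3.06)
GRF = 69 * 12.8700
GRF = 888.0300


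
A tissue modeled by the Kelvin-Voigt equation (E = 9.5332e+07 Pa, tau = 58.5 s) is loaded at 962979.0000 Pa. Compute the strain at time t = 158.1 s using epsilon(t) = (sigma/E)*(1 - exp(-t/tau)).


epsilon(t) = (sigma/E) * (1 - exp(-t/tau))
sigma/E = 962979.0000 / 9.5332e+07 = 0.0101
exp(-t/tau) = exp(-158.1 / 58.5) = 0.0670
epsilon = 0.0101 * (1 - 0.0670)
epsilon = 0.0094


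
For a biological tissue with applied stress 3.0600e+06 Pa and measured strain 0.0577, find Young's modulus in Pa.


E = stress / strain
E = 3.0600e+06 / 0.0577
E = 5.3033e+07


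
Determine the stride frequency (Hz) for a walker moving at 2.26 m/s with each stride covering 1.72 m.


f = v / stride_length
f = 2.26 / 1.72
f = 1.3140


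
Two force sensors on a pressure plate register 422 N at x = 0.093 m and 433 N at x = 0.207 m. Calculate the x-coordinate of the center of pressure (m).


COP_x = (F1*x1 + F2*x2) / (F1 + F2)
COP_x = (422*0.093 + 433*0.207) / (422 + 433)
Numerator = 128.8770
Denominator = 855
COP_x = 0.1507


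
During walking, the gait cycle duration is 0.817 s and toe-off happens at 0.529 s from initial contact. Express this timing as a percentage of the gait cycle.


pct = (event_time / cycle_time) * 100
pct = (0.529 / 0.817) * 100
ratio = 0.6475
pct = 64.7491


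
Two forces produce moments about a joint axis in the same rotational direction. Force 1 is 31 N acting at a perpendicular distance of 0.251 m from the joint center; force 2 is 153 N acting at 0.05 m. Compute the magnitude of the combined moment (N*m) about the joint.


M = F1 * d1 + F2 * d2
M = 31 * 0.251 + 153 * 0.05
M = 7.7810 + 7.6500
M = 15.4310


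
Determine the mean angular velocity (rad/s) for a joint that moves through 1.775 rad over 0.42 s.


omega = delta_theta / delta_t
omega = 1.775 / 0.42
omega = 4.2262


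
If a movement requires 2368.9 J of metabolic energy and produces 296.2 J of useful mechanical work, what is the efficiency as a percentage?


eta = (W_mech / E_meta) * 100
eta = (296.2 / 2368.9) * 100
ratio = 0.1250
eta = 12.5037


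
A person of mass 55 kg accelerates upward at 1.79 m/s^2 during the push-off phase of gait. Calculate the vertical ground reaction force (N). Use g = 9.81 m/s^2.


GRF = m * (g + a)
GRF = 55 * (9.81 + 1.79)
GRF = 55 * 11.6000
GRF = 638.0000


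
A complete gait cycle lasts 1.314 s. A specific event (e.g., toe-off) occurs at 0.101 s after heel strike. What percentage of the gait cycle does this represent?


pct = (event_time / cycle_time) * 100
pct = (0.101 / 1.314) * 100
ratio = 0.0769
pct = 7.6865


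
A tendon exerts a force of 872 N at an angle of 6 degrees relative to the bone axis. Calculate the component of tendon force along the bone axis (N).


F_eff = F_tendon * cos(theta)
theta = 6 deg = 0.1047 rad
cos(theta) = 0.9945
F_eff = 872 * 0.9945
F_eff = 867.2231


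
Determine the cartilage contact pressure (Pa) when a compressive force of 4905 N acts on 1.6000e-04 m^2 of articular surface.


P = F / A
P = 4905 / 1.6000e-04
P = 3.0656e+07


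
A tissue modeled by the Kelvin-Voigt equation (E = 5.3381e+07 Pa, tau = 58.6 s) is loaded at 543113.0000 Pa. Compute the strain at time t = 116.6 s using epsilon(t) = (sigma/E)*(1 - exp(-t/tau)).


epsilon(t) = (sigma/E) * (1 - exp(-t/tau))
sigma/E = 543113.0000 / 5.3381e+07 = 0.0102
exp(-t/tau) = exp(-116.6 / 58.6) = 0.1367
epsilon = 0.0102 * (1 - 0.1367)
epsilon = 0.0088


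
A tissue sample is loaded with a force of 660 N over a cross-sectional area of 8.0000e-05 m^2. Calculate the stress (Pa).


stress = F / A
stress = 660 / 8.0000e-05
stress = 8.2500e+06


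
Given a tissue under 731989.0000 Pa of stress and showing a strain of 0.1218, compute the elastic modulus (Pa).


E = stress / strain
E = 731989.0000 / 0.1218
E = 6.0098e+06


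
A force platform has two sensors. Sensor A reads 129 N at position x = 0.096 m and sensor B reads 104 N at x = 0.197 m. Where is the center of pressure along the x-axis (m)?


COP_x = (F1*x1 + F2*x2) / (F1 + F2)
COP_x = (129*0.096 + 104*0.197) / (129 + 104)
Numerator = 32.8720
Denominator = 233
COP_x = 0.1411


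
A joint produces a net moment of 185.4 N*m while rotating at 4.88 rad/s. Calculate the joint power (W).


P = M * omega
P = 185.4 * 4.88
P = 904.7520


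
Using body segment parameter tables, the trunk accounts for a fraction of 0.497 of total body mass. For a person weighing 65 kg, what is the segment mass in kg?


m_segment = body_mass * fraction
m_segment = 65 * 0.497
m_segment = 32.3050


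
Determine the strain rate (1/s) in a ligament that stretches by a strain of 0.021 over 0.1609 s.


strain_rate = delta_strain / delta_t
strain_rate = 0.021 / 0.1609
strain_rate = 0.1305


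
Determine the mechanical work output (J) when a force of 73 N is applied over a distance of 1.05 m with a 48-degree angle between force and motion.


W = F * d * cos(theta)
theta = 48 deg = 0.8378 rad
cos(theta) = 0.6691
W = 73 * 1.05 * 0.6691
W = 51.2889


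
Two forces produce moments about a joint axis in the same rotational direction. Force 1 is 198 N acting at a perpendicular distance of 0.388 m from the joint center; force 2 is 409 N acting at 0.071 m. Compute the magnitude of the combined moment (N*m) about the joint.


M = F1 * d1 + F2 * d2
M = 198 * 0.388 + 409 * 0.071
M = 76.8240 + 29.0390
M = 105.8630


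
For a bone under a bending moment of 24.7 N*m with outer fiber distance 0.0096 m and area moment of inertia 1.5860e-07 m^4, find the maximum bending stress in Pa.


sigma = M * c / I
sigma = 24.7 * 0.0096 / 1.5860e-07
M * c = 0.2371
sigma = 1.4951e+06


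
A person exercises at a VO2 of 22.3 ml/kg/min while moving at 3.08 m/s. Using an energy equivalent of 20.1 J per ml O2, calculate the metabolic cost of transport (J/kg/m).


Power per kg = VO2 * 20.1 / 60
Power per kg = 22.3 * 20.1 / 60 = 7.4705 W/kg
Cost = power_per_kg / speed
Cost = 7.4705 / 3.08
Cost = 2.4255


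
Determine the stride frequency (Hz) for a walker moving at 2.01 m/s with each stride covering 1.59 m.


f = v / stride_length
f = 2.01 / 1.59
f = 1.2642


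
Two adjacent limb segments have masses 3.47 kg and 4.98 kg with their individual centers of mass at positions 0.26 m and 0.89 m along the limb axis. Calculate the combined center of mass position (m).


COM = (m1*x1 + m2*x2) / (m1 + m2)
COM = (3.47*0.26 + 4.98*0.89) / (3.47 + 4.98)
Numerator = 5.3344
Denominator = 8.4500
COM = 0.6313


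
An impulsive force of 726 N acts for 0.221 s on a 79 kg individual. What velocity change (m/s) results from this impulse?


J = F * dt = 726 * 0.221 = 160.4460 N*s
delta_v = J / m
delta_v = 160.4460 / 79
delta_v = 2.0310


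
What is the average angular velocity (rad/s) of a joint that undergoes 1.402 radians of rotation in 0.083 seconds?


omega = delta_theta / delta_t
omega = 1.402 / 0.083
omega = 16.8916


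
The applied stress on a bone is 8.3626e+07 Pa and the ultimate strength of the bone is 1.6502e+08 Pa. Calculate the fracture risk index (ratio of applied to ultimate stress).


FRI = applied / ultimate
FRI = 8.3626e+07 / 1.6502e+08
FRI = 0.5068


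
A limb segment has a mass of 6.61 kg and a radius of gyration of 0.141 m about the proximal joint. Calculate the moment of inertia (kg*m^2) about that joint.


I = m * k^2
I = 6.61 * 0.141^2
k^2 = 0.0199
I = 0.1314


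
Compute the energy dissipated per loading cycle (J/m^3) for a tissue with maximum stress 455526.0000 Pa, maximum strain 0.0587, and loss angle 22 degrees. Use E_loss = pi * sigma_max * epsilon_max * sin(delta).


E_loss = pi * sigma_max * epsilon_max * sin(delta)
delta = 22 deg = 0.3840 rad
sin(delta) = 0.3746
E_loss = pi * 455526.0000 * 0.0587 * 0.3746
E_loss = 31468.5376


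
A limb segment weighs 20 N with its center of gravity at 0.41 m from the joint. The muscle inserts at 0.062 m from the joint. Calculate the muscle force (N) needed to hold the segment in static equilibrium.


F_muscle = W * d_load / d_muscle
F_muscle = 20 * 0.41 / 0.062
Numerator = 8.2000
F_muscle = 132.2581


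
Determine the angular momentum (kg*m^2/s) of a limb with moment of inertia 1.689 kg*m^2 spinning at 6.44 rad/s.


L = I * omega
L = 1.689 * 6.44
L = 10.8772


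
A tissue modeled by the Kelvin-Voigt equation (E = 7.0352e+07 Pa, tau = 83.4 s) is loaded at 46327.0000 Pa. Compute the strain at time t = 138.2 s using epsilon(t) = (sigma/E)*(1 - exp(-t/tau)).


epsilon(t) = (sigma/E) * (1 - exp(-t/tau))
sigma/E = 46327.0000 / 7.0352e+07 = 6.5850e-04
exp(-t/tau) = exp(-138.2 / 83.4) = 0.1907
epsilon = 6.5850e-04 * (1 - 0.1907)
epsilon = 5.3293e-04


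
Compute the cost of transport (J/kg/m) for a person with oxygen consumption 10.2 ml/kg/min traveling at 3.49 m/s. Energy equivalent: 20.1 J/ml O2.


Power per kg = VO2 * 20.1 / 60
Power per kg = 10.2 * 20.1 / 60 = 3.4170 W/kg
Cost = power_per_kg / speed
Cost = 3.4170 / 3.49
Cost = 0.9791


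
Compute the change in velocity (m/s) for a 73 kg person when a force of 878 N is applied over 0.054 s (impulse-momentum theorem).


J = F * dt = 878 * 0.054 = 47.4120 N*s
delta_v = J / m
delta_v = 47.4120 / 73
delta_v = 0.6495


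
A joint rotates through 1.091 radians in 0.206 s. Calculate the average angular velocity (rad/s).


omega = delta_theta / delta_t
omega = 1.091 / 0.206
omega = 5.2961


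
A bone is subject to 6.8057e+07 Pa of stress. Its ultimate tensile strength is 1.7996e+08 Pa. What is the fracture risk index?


FRI = applied / ultimate
FRI = 6.8057e+07 / 1.7996e+08
FRI = 0.3782


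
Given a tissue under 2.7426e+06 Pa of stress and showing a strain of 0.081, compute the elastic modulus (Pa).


E = stress / strain
E = 2.7426e+06 / 0.081
E = 3.3859e+07


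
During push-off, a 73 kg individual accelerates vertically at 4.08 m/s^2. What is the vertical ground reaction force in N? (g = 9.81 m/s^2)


GRF = m * (g + a)
GRF = 73 * (9.81 + 4.08)
GRF = 73 * 13.8900
GRF = 1013.9700


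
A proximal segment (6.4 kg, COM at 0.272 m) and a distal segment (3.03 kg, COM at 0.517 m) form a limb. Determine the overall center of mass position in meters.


COM = (m1*x1 + m2*x2) / (m1 + m2)
COM = (6.4*0.272 + 3.03*0.517) / (6.4 + 3.03)
Numerator = 3.3073
Denominator = 9.4300
COM = 0.3507


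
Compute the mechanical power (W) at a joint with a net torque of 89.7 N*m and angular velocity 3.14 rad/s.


P = M * omega
P = 89.7 * 3.14
P = 281.6580


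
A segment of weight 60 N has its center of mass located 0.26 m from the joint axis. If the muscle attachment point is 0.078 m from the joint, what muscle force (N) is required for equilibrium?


F_muscle = W * d_load / d_muscle
F_muscle = 60 * 0.26 / 0.078
Numerator = 15.6000
F_muscle = 200.0000


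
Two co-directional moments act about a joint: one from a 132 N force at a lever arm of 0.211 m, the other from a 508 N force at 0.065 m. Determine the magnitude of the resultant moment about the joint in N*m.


M = F1 * d1 + F2 * d2
M = 132 * 0.211 + 508 * 0.065
M = 27.8520 + 33.0200
M = 60.8720


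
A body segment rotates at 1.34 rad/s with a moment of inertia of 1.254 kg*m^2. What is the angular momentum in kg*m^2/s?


L = I * omega
L = 1.254 * 1.34
L = 1.6804


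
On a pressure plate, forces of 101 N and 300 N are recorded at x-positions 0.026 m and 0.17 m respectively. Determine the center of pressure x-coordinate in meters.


COP_x = (F1*x1 + F2*x2) / (F1 + F2)
COP_x = (101*0.026 + 300*0.17) / (101 + 300)
Numerator = 53.6260
Denominator = 401
COP_x = 0.1337


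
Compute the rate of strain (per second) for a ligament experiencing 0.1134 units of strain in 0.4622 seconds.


strain_rate = delta_strain / delta_t
strain_rate = 0.1134 / 0.4622
strain_rate = 0.2453


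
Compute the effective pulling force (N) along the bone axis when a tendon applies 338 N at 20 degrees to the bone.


F_eff = F_tendon * cos(theta)
theta = 20 deg = 0.3491 rad
cos(theta) = 0.9397
F_eff = 338 * 0.9397
F_eff = 317.6161


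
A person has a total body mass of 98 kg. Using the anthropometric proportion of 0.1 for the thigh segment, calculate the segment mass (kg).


m_segment = body_mass * fraction
m_segment = 98 * 0.1
m_segment = 9.8000


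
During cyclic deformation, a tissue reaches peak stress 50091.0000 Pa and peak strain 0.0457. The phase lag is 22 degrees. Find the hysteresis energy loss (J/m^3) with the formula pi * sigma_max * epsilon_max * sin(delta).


E_loss = pi * sigma_max * epsilon_max * sin(delta)
delta = 22 deg = 0.3840 rad
sin(delta) = 0.3746
E_loss = pi * 50091.0000 * 0.0457 * 0.3746
E_loss = 2694.0223


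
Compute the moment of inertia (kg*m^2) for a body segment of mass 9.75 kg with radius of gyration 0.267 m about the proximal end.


I = m * k^2
I = 9.75 * 0.267^2
k^2 = 0.0713
I = 0.6951


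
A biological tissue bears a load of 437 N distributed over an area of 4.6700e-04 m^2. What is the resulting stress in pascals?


stress = F / A
stress = 437 / 4.6700e-04
stress = 935760.1713


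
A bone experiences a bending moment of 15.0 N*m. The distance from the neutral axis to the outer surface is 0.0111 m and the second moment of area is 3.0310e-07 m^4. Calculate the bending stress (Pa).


sigma = M * c / I
sigma = 15.0 * 0.0111 / 3.0310e-07
M * c = 0.1665
sigma = 549323.6556


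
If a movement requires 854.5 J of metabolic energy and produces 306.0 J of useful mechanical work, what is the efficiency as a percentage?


eta = (W_mech / E_meta) * 100
eta = (306.0 / 854.5) * 100
ratio = 0.3581
eta = 35.8104


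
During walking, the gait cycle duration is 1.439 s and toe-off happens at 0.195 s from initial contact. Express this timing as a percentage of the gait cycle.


pct = (event_time / cycle_time) * 100
pct = (0.195 / 1.439) * 100
ratio = 0.1355
pct = 13.5511


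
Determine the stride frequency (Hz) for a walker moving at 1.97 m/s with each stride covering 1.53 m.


f = v / stride_length
f = 1.97 / 1.53
f = 1.2876


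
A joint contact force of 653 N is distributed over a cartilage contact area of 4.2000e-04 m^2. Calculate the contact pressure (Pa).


P = F / A
P = 653 / 4.2000e-04
P = 1.5548e+06


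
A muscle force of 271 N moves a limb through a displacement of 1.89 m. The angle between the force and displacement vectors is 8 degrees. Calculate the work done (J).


W = F * d * cos(theta)
theta = 8 deg = 0.1396 rad
cos(theta) = 0.9903
W = 271 * 1.89 * 0.9903
W = 507.2054


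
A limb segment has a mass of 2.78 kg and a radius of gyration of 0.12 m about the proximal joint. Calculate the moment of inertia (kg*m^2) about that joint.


I = m * k^2
I = 2.78 * 0.12^2
k^2 = 0.0144
I = 0.0400


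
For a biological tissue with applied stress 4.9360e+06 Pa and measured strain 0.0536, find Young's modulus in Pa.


E = stress / strain
E = 4.9360e+06 / 0.0536
E = 9.2090e+07


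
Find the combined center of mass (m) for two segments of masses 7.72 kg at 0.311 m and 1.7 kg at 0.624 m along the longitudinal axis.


COM = (m1*x1 + m2*x2) / (m1 + m2)
COM = (7.72*0.311 + 1.7*0.624) / (7.72 + 1.7)
Numerator = 3.4617
Denominator = 9.4200
COM = 0.3675


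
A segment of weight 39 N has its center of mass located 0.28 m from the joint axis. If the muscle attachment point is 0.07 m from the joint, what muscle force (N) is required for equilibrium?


F_muscle = W * d_load / d_muscle
F_muscle = 39 * 0.28 / 0.07
Numerator = 10.9200
F_muscle = 156.0000


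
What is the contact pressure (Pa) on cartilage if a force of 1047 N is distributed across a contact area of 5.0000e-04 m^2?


P = F / A
P = 1047 / 5.0000e-04
P = 2.0940e+06


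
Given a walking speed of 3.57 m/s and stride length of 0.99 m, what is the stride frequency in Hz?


f = v / stride_length
f = 3.57 / 0.99
f = 3.6061


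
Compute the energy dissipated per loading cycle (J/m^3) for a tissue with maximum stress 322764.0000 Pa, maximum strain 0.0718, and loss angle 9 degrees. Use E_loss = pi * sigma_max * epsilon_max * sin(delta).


E_loss = pi * sigma_max * epsilon_max * sin(delta)
delta = 9 deg = 0.1571 rad
sin(delta) = 0.1564
E_loss = pi * 322764.0000 * 0.0718 * 0.1564
E_loss = 11389.1640


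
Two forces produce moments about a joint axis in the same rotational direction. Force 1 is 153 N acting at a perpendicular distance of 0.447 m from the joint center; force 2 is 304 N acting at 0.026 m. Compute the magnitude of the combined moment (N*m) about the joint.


M = F1 * d1 + F2 * d2
M = 153 * 0.447 + 304 * 0.026
M = 68.3910 + 7.9040
M = 76.2950


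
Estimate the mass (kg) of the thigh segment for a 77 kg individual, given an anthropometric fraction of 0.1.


m_segment = body_mass * fraction
m_segment = 77 * 0.1
m_segment = 7.7000


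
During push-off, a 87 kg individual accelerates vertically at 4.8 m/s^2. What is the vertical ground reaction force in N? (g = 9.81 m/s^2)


GRF = m * (g + a)
GRF = 87 * (9.81 + 4.8)
GRF = 87 * 14.6100
GRF = 1271.0700


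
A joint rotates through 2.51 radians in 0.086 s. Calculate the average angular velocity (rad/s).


omega = delta_theta / delta_t
omega = 2.51 / 0.086
omega = 29.1860


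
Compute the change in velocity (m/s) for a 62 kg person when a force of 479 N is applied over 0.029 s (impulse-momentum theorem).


J = F * dt = 479 * 0.029 = 13.8910 N*s
delta_v = J / m
delta_v = 13.8910 / 62
delta_v = 0.2240


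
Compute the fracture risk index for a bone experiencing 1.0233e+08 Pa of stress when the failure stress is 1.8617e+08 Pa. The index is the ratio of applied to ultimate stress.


FRI = applied / ultimate
FRI = 1.0233e+08 / 1.8617e+08
FRI = 0.5497


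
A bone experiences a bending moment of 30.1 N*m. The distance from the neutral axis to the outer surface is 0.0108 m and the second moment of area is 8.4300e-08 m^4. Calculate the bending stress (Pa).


sigma = M * c / I
sigma = 30.1 * 0.0108 / 8.4300e-08
M * c = 0.3251
sigma = 3.8562e+06


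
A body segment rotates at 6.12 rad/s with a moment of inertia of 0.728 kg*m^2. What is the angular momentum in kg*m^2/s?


L = I * omega
L = 0.728 * 6.12
L = 4.4554


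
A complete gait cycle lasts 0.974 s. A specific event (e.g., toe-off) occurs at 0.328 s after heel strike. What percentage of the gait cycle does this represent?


pct = (event_time / cycle_time) * 100
pct = (0.328 / 0.974) * 100
ratio = 0.3368
pct = 33.6756


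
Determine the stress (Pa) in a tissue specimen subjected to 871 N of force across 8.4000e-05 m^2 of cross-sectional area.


stress = F / A
stress = 871 / 8.4000e-05
stress = 1.0369e+07


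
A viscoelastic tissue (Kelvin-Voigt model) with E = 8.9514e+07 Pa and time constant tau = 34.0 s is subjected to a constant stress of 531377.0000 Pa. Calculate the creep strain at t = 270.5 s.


epsilon(t) = (sigma/E) * (1 - exp(-t/tau))
sigma/E = 531377.0000 / 8.9514e+07 = 0.0059
exp(-t/tau) = exp(-270.5 / 34.0) = 3.5059e-04
epsilon = 0.0059 * (1 - 3.5059e-04)
epsilon = 0.0059


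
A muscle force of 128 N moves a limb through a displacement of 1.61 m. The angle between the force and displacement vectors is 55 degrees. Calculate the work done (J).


W = F * d * cos(theta)
theta = 55 deg = 0.9599 rad
cos(theta) = 0.5736
W = 128 * 1.61 * 0.5736
W = 118.2026


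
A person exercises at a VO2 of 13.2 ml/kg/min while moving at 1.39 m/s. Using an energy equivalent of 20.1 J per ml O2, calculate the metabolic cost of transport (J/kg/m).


Power per kg = VO2 * 20.1 / 60
Power per kg = 13.2 * 20.1 / 60 = 4.4220 W/kg
Cost = power_per_kg / speed
Cost = 4.4220 / 1.39
Cost = 3.1813


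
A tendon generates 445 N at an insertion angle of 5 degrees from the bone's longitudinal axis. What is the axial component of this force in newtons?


F_eff = F_tendon * cos(theta)
theta = 5 deg = 0.0873 rad
cos(theta) = 0.9962
F_eff = 445 * 0.9962
F_eff = 443.3066


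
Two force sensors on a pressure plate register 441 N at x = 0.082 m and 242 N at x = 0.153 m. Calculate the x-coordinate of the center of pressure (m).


COP_x = (F1*x1 + F2*x2) / (F1 + F2)
COP_x = (441*0.082 + 242*0.153) / (441 + 242)
Numerator = 73.1880
Denominator = 683
COP_x = 0.1072


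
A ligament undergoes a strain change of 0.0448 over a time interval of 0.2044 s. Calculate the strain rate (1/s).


strain_rate = delta_strain / delta_t
strain_rate = 0.0448 / 0.2044
strain_rate = 0.2192


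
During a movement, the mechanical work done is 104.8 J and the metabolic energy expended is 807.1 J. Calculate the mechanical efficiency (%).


eta = (W_mech / E_meta) * 100
eta = (104.8 / 807.1) * 100
ratio = 0.1298
eta = 12.9848


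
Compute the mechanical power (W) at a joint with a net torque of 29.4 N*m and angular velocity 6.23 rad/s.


P = M * omega
P = 29.4 * 6.23
P = 183.1620


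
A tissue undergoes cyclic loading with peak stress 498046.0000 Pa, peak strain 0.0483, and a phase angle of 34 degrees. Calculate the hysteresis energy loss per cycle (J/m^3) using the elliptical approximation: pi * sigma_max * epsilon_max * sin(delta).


E_loss = pi * sigma_max * epsilon_max * sin(delta)
delta = 34 deg = 0.5934 rad
sin(delta) = 0.5592
E_loss = pi * 498046.0000 * 0.0483 * 0.5592
E_loss = 42259.8656


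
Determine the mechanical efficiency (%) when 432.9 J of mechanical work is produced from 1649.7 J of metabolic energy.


eta = (W_mech / E_meta) * 100
eta = (432.9 / 1649.7) * 100
ratio = 0.2624
eta = 26.2411


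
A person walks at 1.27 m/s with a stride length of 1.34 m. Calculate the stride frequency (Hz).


f = v / stride_length
f = 1.27 / 1.34
f = 0.9478


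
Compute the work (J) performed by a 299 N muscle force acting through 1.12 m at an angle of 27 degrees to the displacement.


W = F * d * cos(theta)
theta = 27 deg = 0.4712 rad
cos(theta) = 0.8910
W = 299 * 1.12 * 0.8910
W = 298.3803


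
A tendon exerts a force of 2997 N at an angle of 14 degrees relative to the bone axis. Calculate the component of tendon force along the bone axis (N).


F_eff = F_tendon * cos(theta)
theta = 14 deg = 0.2443 rad
cos(theta) = 0.9703
F_eff = 2997 * 0.9703
F_eff = 2907.9763


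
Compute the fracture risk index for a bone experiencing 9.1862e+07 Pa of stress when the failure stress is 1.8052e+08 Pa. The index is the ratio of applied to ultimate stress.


FRI = applied / ultimate
FRI = 9.1862e+07 / 1.8052e+08
FRI = 0.5089


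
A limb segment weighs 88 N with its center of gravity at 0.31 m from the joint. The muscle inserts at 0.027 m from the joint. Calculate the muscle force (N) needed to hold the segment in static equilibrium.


F_muscle = W * d_load / d_muscle
F_muscle = 88 * 0.31 / 0.027
Numerator = 27.2800
F_muscle = 1010.3704


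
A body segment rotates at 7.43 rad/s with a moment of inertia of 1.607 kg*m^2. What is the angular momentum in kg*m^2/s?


L = I * omega
L = 1.607 * 7.43
L = 11.9400
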